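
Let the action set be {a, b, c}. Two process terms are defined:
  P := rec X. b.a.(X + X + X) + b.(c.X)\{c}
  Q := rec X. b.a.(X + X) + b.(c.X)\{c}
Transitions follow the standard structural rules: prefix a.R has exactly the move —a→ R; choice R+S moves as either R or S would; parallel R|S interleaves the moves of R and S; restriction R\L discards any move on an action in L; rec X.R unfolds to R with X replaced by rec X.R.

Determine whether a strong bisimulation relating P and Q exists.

Reachable graph of P (4 states):
  u0 = rec X. b.a.(X + X + X) + b.(c.X)\{c} :: ··b··> u1, ··b··> u2
  u1 = (c.(rec X. b.a.(X + X + X) + b.(c.X)\{c}))\{c} :: ∅
  u2 = a.((rec X. b.a.(X + X + X) + b.(c.X)\{c}) + (rec X. b.a.(X + X + X) + b.(c.X)\{c}) + (rec X. b.a.(X + X + X) + b.(c.X)\{c})) :: ··a··> u3
  u3 = (rec X. b.a.(X + X + X) + b.(c.X)\{c}) + (rec X. b.a.(X + X + X) + b.(c.X)\{c}) + (rec X. b.a.(X + X + X) + b.(c.X)\{c}) :: ··b··> u1, ··b··> u2
Reachable graph of Q (4 states):
  v0 = rec X. b.a.(X + X) + b.(c.X)\{c} :: ··b··> v1, ··b··> v2
  v1 = (c.(rec X. b.a.(X + X) + b.(c.X)\{c}))\{c} :: ∅
  v2 = a.((rec X. b.a.(X + X) + b.(c.X)\{c}) + (rec X. b.a.(X + X) + b.(c.X)\{c})) :: ··a··> v3
  v3 = (rec X. b.a.(X + X) + b.(c.X)\{c}) + (rec X. b.a.(X + X) + b.(c.X)\{c}) :: ··b··> v1, ··b··> v2
Bisimilarity quotient blocks:
  B0 = {u0, u3, v0, v3}
  B1 = {u2, v2}
  B2 = {u1, v1}
u0 ∈ B0, v0 ∈ B0 → same block

P ~ Q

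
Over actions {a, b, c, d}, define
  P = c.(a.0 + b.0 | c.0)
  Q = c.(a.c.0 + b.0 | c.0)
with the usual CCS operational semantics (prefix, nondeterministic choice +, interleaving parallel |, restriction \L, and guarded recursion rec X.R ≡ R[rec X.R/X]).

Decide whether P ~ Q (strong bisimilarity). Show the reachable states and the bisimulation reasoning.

P ≁ Q

LTS(P): 6 reachable states
  s0 = c.(a.0 + b.0 | c.0) ⊢ --c--▸ s1
  s1 = a.0 + b.0 | c.0 ⊢ --a--▸ s2, --b--▸ s3, --c--▸ s4
  s2 = 0 ⊢ stopped
  s3 = 0 | c.0 ⊢ --c--▸ s5
  s4 = b.0 | 0 ⊢ --b--▸ s5
  s5 = 0 | 0 ⊢ stopped
LTS(Q): 7 reachable states
  t0 = c.(a.c.0 + b.0 | c.0) ⊢ --c--▸ t1
  t1 = a.c.0 + b.0 | c.0 ⊢ --a--▸ t2, --b--▸ t3, --c--▸ t4
  t2 = c.0 ⊢ --c--▸ t5
  t3 = 0 | c.0 ⊢ --c--▸ t6
  t4 = b.0 | 0 ⊢ --b--▸ t6
  t5 = 0 ⊢ stopped
  t6 = 0 | 0 ⊢ stopped
Partition-refinement fixed point:
  B0 = {s0}
  B1 = {s1}
  B2 = {s2, s5, t5, t6}
  B3 = {s3, t2, t3}
  B4 = {s4, t4}
  B5 = {t0}
  B6 = {t1}
s0 ∈ B0, t0 ∈ B5 → different blocks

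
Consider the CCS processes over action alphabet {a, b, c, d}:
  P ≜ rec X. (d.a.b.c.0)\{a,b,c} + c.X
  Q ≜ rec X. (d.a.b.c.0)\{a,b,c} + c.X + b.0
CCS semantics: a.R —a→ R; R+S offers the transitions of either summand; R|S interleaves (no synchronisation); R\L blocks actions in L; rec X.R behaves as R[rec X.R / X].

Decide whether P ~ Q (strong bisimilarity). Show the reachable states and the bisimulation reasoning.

P's transition system — 2 states:
  p0 = rec X. (d.a.b.c.0)\{a,b,c} + c.X → -c-> p0, -d-> p1
  p1 = (a.b.c.0)\{a,b,c} → ·
Q's transition system — 3 states:
  q0 = rec X. (d.a.b.c.0)\{a,b,c} + c.X + b.0 → -b-> q1, -c-> q0, -d-> q2
  q1 = 0 → ·
  q2 = (a.b.c.0)\{a,b,c} → ·
Bisimilarity quotient blocks:
  B0 = {p0}
  B1 = {p1, q1, q2}
  B2 = {q0}
p0 ∈ B0, q0 ∈ B2 → different blocks

P ≁ Q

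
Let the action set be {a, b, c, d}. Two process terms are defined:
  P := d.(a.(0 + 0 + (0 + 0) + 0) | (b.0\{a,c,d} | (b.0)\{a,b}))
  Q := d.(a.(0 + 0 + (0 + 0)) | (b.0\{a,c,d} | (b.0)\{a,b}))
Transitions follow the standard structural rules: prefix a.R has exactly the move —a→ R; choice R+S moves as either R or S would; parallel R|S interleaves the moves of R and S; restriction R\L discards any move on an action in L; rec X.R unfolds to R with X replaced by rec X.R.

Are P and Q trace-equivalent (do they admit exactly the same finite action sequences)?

trace-equivalent

LTS(P): 5 reachable states
  m0 = d.(a.(0 + 0 + (0 + 0) + 0) | (b.0\{a,c,d} | (b.0)\{a,b})) → --d--▸ m1
  m1 = a.(0 + 0 + (0 + 0) + 0) | (b.0\{a,c,d} | (b.0)\{a,b}) → --a--▸ m2, --b--▸ m3
  m2 = (0 + 0 + (0 + 0) + 0) | (b.0\{a,c,d} | (b.0)\{a,b}) → --b--▸ m4
  m3 = a.(0 + 0 + (0 + 0) + 0) | (0\{a,c,d} | (b.0)\{a,b}) → --a--▸ m4
  m4 = (0 + 0 + (0 + 0) + 0) | (0\{a,c,d} | (b.0)\{a,b}) → ∅
LTS(Q): 5 reachable states
  n0 = d.(a.(0 + 0 + (0 + 0)) | (b.0\{a,c,d} | (b.0)\{a,b})) → --d--▸ n1
  n1 = a.(0 + 0 + (0 + 0)) | (b.0\{a,c,d} | (b.0)\{a,b}) → --a--▸ n2, --b--▸ n3
  n2 = (0 + 0 + (0 + 0)) | (b.0\{a,c,d} | (b.0)\{a,b}) → --b--▸ n4
  n3 = a.(0 + 0 + (0 + 0)) | (0\{a,c,d} | (b.0)\{a,b}) → --a--▸ n4
  n4 = (0 + 0 + (0 + 0)) | (0\{a,c,d} | (b.0)\{a,b}) → ∅
Bisimilarity quotient blocks:
  B0 = {m0, n0}
  B1 = {m1, n1}
  B2 = {m3, n3}
  B3 = {m4, n4}
  B4 = {m2, n2}
m0 ∈ B0, n0 ∈ B0 → same block
Bisimilar ⇒ trace-equivalent.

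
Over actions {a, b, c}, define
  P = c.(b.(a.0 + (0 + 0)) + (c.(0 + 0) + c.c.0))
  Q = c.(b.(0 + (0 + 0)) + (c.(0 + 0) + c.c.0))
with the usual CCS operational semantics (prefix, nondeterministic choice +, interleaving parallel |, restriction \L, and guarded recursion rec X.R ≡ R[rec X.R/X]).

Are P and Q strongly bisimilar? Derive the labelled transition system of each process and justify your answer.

NO

LTS(P): 6 reachable states
  u0 = c.(b.(a.0 + (0 + 0)) + (c.(0 + 0) + c.c.0)) has moves -c-> u1
  u1 = b.(a.0 + (0 + 0)) + (c.(0 + 0) + c.c.0) has moves -b-> u2, -c-> u3, -c-> u4
  u2 = a.0 + (0 + 0) has moves -a-> u5
  u3 = 0 + 0 has moves ·
  u4 = c.0 has moves -c-> u5
  u5 = 0 has moves ·
LTS(Q): 6 reachable states
  v0 = c.(b.(0 + (0 + 0)) + (c.(0 + 0) + c.c.0)) has moves -c-> v1
  v1 = b.(0 + (0 + 0)) + (c.(0 + 0) + c.c.0) has moves -b-> v2, -c-> v3, -c-> v4
  v2 = 0 + (0 + 0) has moves ·
  v3 = 0 + 0 has moves ·
  v4 = c.0 has moves -c-> v5
  v5 = 0 has moves ·
Coarsest stable partition (strong bisimilarity classes):
  B0 = {u0}
  B1 = {u1}
  B2 = {u4, v4}
  B3 = {u3, u5, v2, v3, v5}
  B4 = {u2}
  B5 = {v0}
  B6 = {v1}
u0 ∈ B0, v0 ∈ B5 → different blocks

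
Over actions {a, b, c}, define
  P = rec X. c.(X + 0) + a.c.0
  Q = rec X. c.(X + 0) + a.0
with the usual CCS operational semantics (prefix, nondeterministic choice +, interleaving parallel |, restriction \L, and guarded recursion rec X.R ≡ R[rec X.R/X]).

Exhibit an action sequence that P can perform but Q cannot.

ac

LTS(P): 4 reachable states
  m0 = rec X. c.(X + 0) + a.c.0 → -a-> m1, -c-> m2
  m1 = c.0 → -c-> m3
  m2 = (rec X. c.(X + 0) + a.c.0) + 0 → -a-> m1, -c-> m2
  m3 = 0 → deadlocked
LTS(Q): 3 reachable states
  n0 = rec X. c.(X + 0) + a.0 → -a-> n1, -c-> n2
  n1 = 0 → deadlocked
  n2 = (rec X. c.(X + 0) + a.0) + 0 → -a-> n1, -c-> n2
Trace ⟨ac⟩ through P, begin at {m0}:
  step 1 (a): {m1}
  step 2 (c): {m3}
  — P admits the full trace.
Trace ⟨ac⟩ through Q, begin at {n0}:
  step 1 (a): {n1}
  step 2 (c): ∅ (Q stuck)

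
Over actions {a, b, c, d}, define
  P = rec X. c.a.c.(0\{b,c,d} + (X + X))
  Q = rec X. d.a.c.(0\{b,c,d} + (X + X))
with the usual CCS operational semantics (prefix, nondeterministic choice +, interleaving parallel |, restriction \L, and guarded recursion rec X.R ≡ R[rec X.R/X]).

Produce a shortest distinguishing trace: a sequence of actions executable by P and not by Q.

c

Reachable graph of P (4 states):
  s0 = rec X. c.a.c.(0\{b,c,d} + (X + X)) ⊢ =c=> s1
  s1 = a.c.(0\{b,c,d} + ((rec X. c.a.c.(0\{b,c,d} + (X + X))) + (rec X. c.a.c.(0\{b,c,d} + (X + X))))) ⊢ =a=> s2
  s2 = c.(0\{b,c,d} + ((rec X. c.a.c.(0\{b,c,d} + (X + X))) + (rec X. c.a.c.(0\{b,c,d} + (X + X))))) ⊢ =c=> s3
  s3 = 0\{b,c,d} + ((rec X. c.a.c.(0\{b,c,d} + (X + X))) + (rec X. c.a.c.(0\{b,c,d} + (X + X)))) ⊢ =c=> s1
Reachable graph of Q (4 states):
  t0 = rec X. d.a.c.(0\{b,c,d} + (X + X)) ⊢ =d=> t1
  t1 = a.c.(0\{b,c,d} + ((rec X. d.a.c.(0\{b,c,d} + (X + X))) + (rec X. d.a.c.(0\{b,c,d} + (X + X))))) ⊢ =a=> t2
  t2 = c.(0\{b,c,d} + ((rec X. d.a.c.(0\{b,c,d} + (X + X))) + (rec X. d.a.c.(0\{b,c,d} + (X + X))))) ⊢ =c=> t3
  t3 = 0\{b,c,d} + ((rec X. d.a.c.(0\{b,c,d} + (X + X))) + (rec X. d.a.c.(0\{b,c,d} + (X + X)))) ⊢ =d=> t1
Run σ = ⟨c⟩ on P: start {s0}
  [1] c ⇒ {s1}
  ✓ P
Run σ = ⟨c⟩ on Q: start {t0}
  [1] c ⇒ no successor for Q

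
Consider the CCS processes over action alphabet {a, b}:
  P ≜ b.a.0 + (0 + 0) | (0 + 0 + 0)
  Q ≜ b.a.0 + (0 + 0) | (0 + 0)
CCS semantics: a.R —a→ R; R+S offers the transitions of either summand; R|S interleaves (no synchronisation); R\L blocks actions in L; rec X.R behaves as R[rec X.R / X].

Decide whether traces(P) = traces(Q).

traces(P) = traces(Q)

LTS(P): 3 reachable states
  p0 = b.a.0 + (0 + 0) | (0 + 0 + 0) has moves --b--▸ p1
  p1 = a.0 has moves --a--▸ p2
  p2 = 0 has moves stopped
LTS(Q): 3 reachable states
  q0 = b.a.0 + (0 + 0) | (0 + 0) has moves --b--▸ q1
  q1 = a.0 has moves --a--▸ q2
  q2 = 0 has moves stopped
Partition-refinement fixed point:
  B0 = {p0, q0}
  B1 = {p1, q1}
  B2 = {p2, q2}
p0 ∈ B0, q0 ∈ B0 → same block
Bisimilar ⇒ trace-equivalent.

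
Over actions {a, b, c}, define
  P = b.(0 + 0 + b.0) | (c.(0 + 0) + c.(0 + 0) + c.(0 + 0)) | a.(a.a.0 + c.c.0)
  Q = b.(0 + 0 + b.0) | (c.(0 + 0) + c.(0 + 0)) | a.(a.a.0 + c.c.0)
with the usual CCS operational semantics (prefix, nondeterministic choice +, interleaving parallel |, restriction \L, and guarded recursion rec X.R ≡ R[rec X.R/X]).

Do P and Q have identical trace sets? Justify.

YES

LTS(P): 30 reachable states
  s0 = b.(0 + 0 + b.0) | (c.(0 + 0) + c.(0 + 0) + c.(0 + 0)) | a.(a.a.0 + c.c.0) :: --a--▸ s1, --b--▸ s2, --c--▸ s3
  s1 = b.(0 + 0 + b.0) | (c.(0 + 0) + c.(0 + 0) + c.(0 + 0)) | (a.a.0 + c.c.0) :: --a--▸ s4, --b--▸ s5, --c--▸ s6, --c--▸ s7
  s2 = (0 + 0 + b.0) | (c.(0 + 0) + c.(0 + 0) + c.(0 + 0)) | a.(a.a.0 + c.c.0) :: --a--▸ s5, --b--▸ s8, --c--▸ s9
  s3 = b.(0 + 0 + b.0) | (0 + 0) | a.(a.a.0 + c.c.0) :: --a--▸ s6, --b--▸ s9
  s4 = b.(0 + 0 + b.0) | (c.(0 + 0) + c.(0 + 0) + c.(0 + 0)) | a.0 :: --a--▸ s10, --b--▸ s11, --c--▸ s12
  s5 = (0 + 0 + b.0) | (c.(0 + 0) + c.(0 + 0) + c.(0 + 0)) | (a.a.0 + c.c.0) :: --a--▸ s11, --b--▸ s13, --c--▸ s14, --c--▸ s15
  s6 = b.(0 + 0 + b.0) | (0 + 0) | (a.a.0 + c.c.0) :: --a--▸ s12, --b--▸ s14, --c--▸ s16
  s7 = b.(0 + 0 + b.0) | (c.(0 + 0) + c.(0 + 0) + c.(0 + 0)) | c.0 :: --b--▸ s15, --c--▸ s10, --c--▸ s16
  s8 = 0 | (c.(0 + 0) + c.(0 + 0) + c.(0 + 0)) | a.(a.a.0 + c.c.0) :: --a--▸ s13, --c--▸ s17
  s9 = (0 + 0 + b.0) | (0 + 0) | a.(a.a.0 + c.c.0) :: --a--▸ s14, --b--▸ s17
  s10 = b.(0 + 0 + b.0) | (c.(0 + 0) + c.(0 + 0) + c.(0 + 0)) | 0 :: --b--▸ s18, --c--▸ s19
  s11 = (0 + 0 + b.0) | (c.(0 + 0) + c.(0 + 0) + c.(0 + 0)) | a.0 :: --a--▸ s18, --b--▸ s20, --c--▸ s21
  s12 = b.(0 + 0 + b.0) | (0 + 0) | a.0 :: --a--▸ s19, --b--▸ s21
  s13 = 0 | (c.(0 + 0) + c.(0 + 0) + c.(0 + 0)) | (a.a.0 + c.c.0) :: --a--▸ s20, --c--▸ s22, --c--▸ s23
  s14 = (0 + 0 + b.0) | (0 + 0) | (a.a.0 + c.c.0) :: --a--▸ s21, --b--▸ s22, --c--▸ s24
  s15 = (0 + 0 + b.0) | (c.(0 + 0) + c.(0 + 0) + c.(0 + 0)) | c.0 :: --b--▸ s23, --c--▸ s18, --c--▸ s24
  s16 = b.(0 + 0 + b.0) | (0 + 0) | c.0 :: --b--▸ s24, --c--▸ s19
  s17 = 0 | (0 + 0) | a.(a.a.0 + c.c.0) :: --a--▸ s22
  s18 = (0 + 0 + b.0) | (c.(0 + 0) + c.(0 + 0) + c.(0 + 0)) | 0 :: --b--▸ s25, --c--▸ s26
  s19 = b.(0 + 0 + b.0) | (0 + 0) | 0 :: --b--▸ s26
  s20 = 0 | (c.(0 + 0) + c.(0 + 0) + c.(0 + 0)) | a.0 :: --a--▸ s25, --c--▸ s27
  s21 = (0 + 0 + b.0) | (0 + 0) | a.0 :: --a--▸ s26, --b--▸ s27
  s22 = 0 | (0 + 0) | (a.a.0 + c.c.0) :: --a--▸ s27, --c--▸ s28
  s23 = 0 | (c.(0 + 0) + c.(0 + 0) + c.(0 + 0)) | c.0 :: --c--▸ s25, --c--▸ s28
  s24 = (0 + 0 + b.0) | (0 + 0) | c.0 :: --b--▸ s28, --c--▸ s26
  s25 = 0 | (c.(0 + 0) + c.(0 + 0) + c.(0 + 0)) | 0 :: --c--▸ s29
  s26 = (0 + 0 + b.0) | (0 + 0) | 0 :: --b--▸ s29
  s27 = 0 | (0 + 0) | a.0 :: --a--▸ s29
  s28 = 0 | (0 + 0) | c.0 :: --c--▸ s29
  s29 = 0 | (0 + 0) | 0 :: ·
LTS(Q): 30 reachable states
  t0 = b.(0 + 0 + b.0) | (c.(0 + 0) + c.(0 + 0)) | a.(a.a.0 + c.c.0) :: --a--▸ t1, --b--▸ t2, --c--▸ t3
  t1 = b.(0 + 0 + b.0) | (c.(0 + 0) + c.(0 + 0)) | (a.a.0 + c.c.0) :: --a--▸ t4, --b--▸ t5, --c--▸ t6, --c--▸ t7
  t2 = (0 + 0 + b.0) | (c.(0 + 0) + c.(0 + 0)) | a.(a.a.0 + c.c.0) :: --a--▸ t5, --b--▸ t8, --c--▸ t9
  t3 = b.(0 + 0 + b.0) | (0 + 0) | a.(a.a.0 + c.c.0) :: --a--▸ t6, --b--▸ t9
  t4 = b.(0 + 0 + b.0) | (c.(0 + 0) + c.(0 + 0)) | a.0 :: --a--▸ t10, --b--▸ t11, --c--▸ t12
  t5 = (0 + 0 + b.0) | (c.(0 + 0) + c.(0 + 0)) | (a.a.0 + c.c.0) :: --a--▸ t11, --b--▸ t13, --c--▸ t14, --c--▸ t15
  t6 = b.(0 + 0 + b.0) | (0 + 0) | (a.a.0 + c.c.0) :: --a--▸ t12, --b--▸ t14, --c--▸ t16
  t7 = b.(0 + 0 + b.0) | (c.(0 + 0) + c.(0 + 0)) | c.0 :: --b--▸ t15, --c--▸ t10, --c--▸ t16
  t8 = 0 | (c.(0 + 0) + c.(0 + 0)) | a.(a.a.0 + c.c.0) :: --a--▸ t13, --c--▸ t17
  t9 = (0 + 0 + b.0) | (0 + 0) | a.(a.a.0 + c.c.0) :: --a--▸ t14, --b--▸ t17
  t10 = b.(0 + 0 + b.0) | (c.(0 + 0) + c.(0 + 0)) | 0 :: --b--▸ t18, --c--▸ t19
  t11 = (0 + 0 + b.0) | (c.(0 + 0) + c.(0 + 0)) | a.0 :: --a--▸ t18, --b--▸ t20, --c--▸ t21
  t12 = b.(0 + 0 + b.0) | (0 + 0) | a.0 :: --a--▸ t19, --b--▸ t21
  t13 = 0 | (c.(0 + 0) + c.(0 + 0)) | (a.a.0 + c.c.0) :: --a--▸ t20, --c--▸ t22, --c--▸ t23
  t14 = (0 + 0 + b.0) | (0 + 0) | (a.a.0 + c.c.0) :: --a--▸ t21, --b--▸ t22, --c--▸ t24
  t15 = (0 + 0 + b.0) | (c.(0 + 0) + c.(0 + 0)) | c.0 :: --b--▸ t23, --c--▸ t18, --c--▸ t24
  t16 = b.(0 + 0 + b.0) | (0 + 0) | c.0 :: --b--▸ t24, --c--▸ t19
  t17 = 0 | (0 + 0) | a.(a.a.0 + c.c.0) :: --a--▸ t22
  t18 = (0 + 0 + b.0) | (c.(0 + 0) + c.(0 + 0)) | 0 :: --b--▸ t25, --c--▸ t26
  t19 = b.(0 + 0 + b.0) | (0 + 0) | 0 :: --b--▸ t26
  t20 = 0 | (c.(0 + 0) + c.(0 + 0)) | a.0 :: --a--▸ t25, --c--▸ t27
  t21 = (0 + 0 + b.0) | (0 + 0) | a.0 :: --a--▸ t26, --b--▸ t27
  t22 = 0 | (0 + 0) | (a.a.0 + c.c.0) :: --a--▸ t27, --c--▸ t28
  t23 = 0 | (c.(0 + 0) + c.(0 + 0)) | c.0 :: --c--▸ t25, --c--▸ t28
  t24 = (0 + 0 + b.0) | (0 + 0) | c.0 :: --b--▸ t28, --c--▸ t26
  t25 = 0 | (c.(0 + 0) + c.(0 + 0)) | 0 :: --c--▸ t29
  t26 = (0 + 0 + b.0) | (0 + 0) | 0 :: --b--▸ t29
  t27 = 0 | (0 + 0) | a.0 :: --a--▸ t29
  t28 = 0 | (0 + 0) | c.0 :: --c--▸ t29
  t29 = 0 | (0 + 0) | 0 :: ·
Partition-refinement fixed point:
  B0 = {s0, t0}
  B1 = {s3, t3}
  B2 = {s6, t6}
  B3 = {s14, t14}
  B4 = {s21, t21}
  B5 = {s27, t27}
  B6 = {s29, t29}
  B7 = {s26, t26}
  B8 = {s18, s24, t18, t24}
  B9 = {s25, s28, t25, t28}
  B10 = {s22, t22}
  B11 = {s10, s16, t10, t16}
  B12 = {s19, t19}
  B13 = {s12, t12}
  B14 = {s9, t9}
  B15 = {s17, t17}
  B16 = {s2, t2}
  B17 = {s8, t8}
  B18 = {s13, t13}
  B19 = {s20, t20}
  B20 = {s23, t23}
  B21 = {s5, t5}
  B22 = {s11, t11}
  B23 = {s15, t15}
  B24 = {s1, t1}
  B25 = {s7, t7}
  B26 = {s4, t4}
s0 ∈ B0, t0 ∈ B0 → same block
Bisimilar ⇒ trace-equivalent.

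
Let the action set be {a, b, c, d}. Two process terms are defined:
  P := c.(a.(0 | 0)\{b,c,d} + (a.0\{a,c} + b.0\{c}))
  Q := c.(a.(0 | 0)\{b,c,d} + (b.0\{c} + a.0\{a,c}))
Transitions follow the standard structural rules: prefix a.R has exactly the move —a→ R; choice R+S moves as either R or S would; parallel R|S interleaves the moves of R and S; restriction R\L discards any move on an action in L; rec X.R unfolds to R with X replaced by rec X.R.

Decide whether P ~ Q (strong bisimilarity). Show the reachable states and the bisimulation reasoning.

YES

P's transition system — 5 states:
  s0 = c.(a.(0 | 0)\{b,c,d} + (a.0\{a,c} + b.0\{c})) → —c→ s1
  s1 = a.(0 | 0)\{b,c,d} + (a.0\{a,c} + b.0\{c}) → —a→ s2, —a→ s3, —b→ s4
  s2 = (0 | 0)\{b,c,d} → ·
  s3 = 0\{a,c} → ·
  s4 = 0\{c} → ·
Q's transition system — 5 states:
  t0 = c.(a.(0 | 0)\{b,c,d} + (b.0\{c} + a.0\{a,c})) → —c→ t1
  t1 = a.(0 | 0)\{b,c,d} + (b.0\{c} + a.0\{a,c}) → —a→ t2, —a→ t3, —b→ t4
  t2 = (0 | 0)\{b,c,d} → ·
  t3 = 0\{a,c} → ·
  t4 = 0\{c} → ·
Partition-refinement fixed point:
  B0 = {s0, t0}
  B1 = {s1, t1}
  B2 = {s2, s3, s4, t2, t3, t4}
s0 ∈ B0, t0 ∈ B0 → same block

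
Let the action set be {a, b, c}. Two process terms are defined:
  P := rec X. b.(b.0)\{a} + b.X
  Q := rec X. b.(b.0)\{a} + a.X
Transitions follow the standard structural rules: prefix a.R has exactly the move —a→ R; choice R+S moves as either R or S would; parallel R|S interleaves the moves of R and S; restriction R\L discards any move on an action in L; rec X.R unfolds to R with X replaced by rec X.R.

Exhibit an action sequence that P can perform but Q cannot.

bbb

Reachable graph of P (3 states):
  u0 = rec X. b.(b.0)\{a} + b.X → —b→ u0, —b→ u1
  u1 = (b.0)\{a} → —b→ u2
  u2 = 0\{a} → stopped
Reachable graph of Q (3 states):
  v0 = rec X. b.(b.0)\{a} + a.X → —a→ v0, —b→ v1
  v1 = (b.0)\{a} → —b→ v2
  v2 = 0\{a} → stopped
Executing bbb from P (initial set {u0}):
  after b @ step 1: {u0, u1}
  after b @ step 2: {u0, u1, u2}
  after b @ step 3: {u0, u1, u2}
  — P admits the full trace.
Executing bbb from Q (initial set {v0}):
  after b @ step 1: {v1}
  after b @ step 2: {v2}
  after b @ step 3: ∅  — Q cannot continue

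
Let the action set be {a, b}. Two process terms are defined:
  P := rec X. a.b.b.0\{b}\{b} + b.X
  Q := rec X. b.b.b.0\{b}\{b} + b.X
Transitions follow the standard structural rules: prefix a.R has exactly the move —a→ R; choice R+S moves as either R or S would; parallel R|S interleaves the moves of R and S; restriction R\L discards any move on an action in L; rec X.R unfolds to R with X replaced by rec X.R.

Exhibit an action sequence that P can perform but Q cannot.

a

Reachable graph of P (4 states):
  s0 = rec X. a.b.b.0\{b}\{b} + b.X has moves ··a··> s1, ··b··> s0
  s1 = b.b.0\{b}\{b} has moves ··b··> s2
  s2 = b.0\{b}\{b} has moves ··b··> s3
  s3 = 0\{b}\{b} has moves deadlocked
Reachable graph of Q (4 states):
  t0 = rec X. b.b.b.0\{b}\{b} + b.X has moves ··b··> t0, ··b··> t1
  t1 = b.b.0\{b}\{b} has moves ··b··> t2
  t2 = b.0\{b}\{b} has moves ··b··> t3
  t3 = 0\{b}\{b} has moves deadlocked
Run σ = ⟨a⟩ on P: start {s0}
  after a @ step 1: {s1}
  ✓ P
Run σ = ⟨a⟩ on Q: start {t0}
  after a @ step 1: no successor for Q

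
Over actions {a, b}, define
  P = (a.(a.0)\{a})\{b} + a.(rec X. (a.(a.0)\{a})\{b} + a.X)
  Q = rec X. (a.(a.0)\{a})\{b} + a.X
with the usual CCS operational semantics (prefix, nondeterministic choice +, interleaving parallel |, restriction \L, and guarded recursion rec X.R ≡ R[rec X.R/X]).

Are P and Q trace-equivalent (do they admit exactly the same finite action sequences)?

YES

LTS(P): 3 reachable states
  s0 = (a.(a.0)\{a})\{b} + a.(rec X. (a.(a.0)\{a})\{b} + a.X) ⊢ —a→ s1, —a→ s2
  s1 = (a.0)\{a}\{b} ⊢ (no moves)
  s2 = rec X. (a.(a.0)\{a})\{b} + a.X ⊢ —a→ s1, —a→ s2
LTS(Q): 2 reachable states
  t0 = rec X. (a.(a.0)\{a})\{b} + a.X ⊢ —a→ t0, —a→ t1
  t1 = (a.0)\{a}\{b} ⊢ (no moves)
Partition-refinement fixed point:
  B0 = {s0, s2, t0}
  B1 = {s1, t1}
s0 ∈ B0, t0 ∈ B0 → same block
Bisimilar ⇒ trace-equivalent.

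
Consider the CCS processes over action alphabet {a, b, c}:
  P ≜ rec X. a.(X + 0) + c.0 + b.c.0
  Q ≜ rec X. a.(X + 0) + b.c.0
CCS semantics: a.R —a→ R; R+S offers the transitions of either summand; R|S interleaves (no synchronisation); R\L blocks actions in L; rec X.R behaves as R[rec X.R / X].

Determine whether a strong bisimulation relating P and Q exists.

not bisimilar

LTS(P): 4 reachable states
  p0 = rec X. a.(X + 0) + c.0 + b.c.0 :: ··a··> p1, ··b··> p2, ··c··> p3
  p1 = (rec X. a.(X + 0) + c.0 + b.c.0) + 0 :: ··a··> p1, ··b··> p2, ··c··> p3
  p2 = c.0 :: ··c··> p3
  p3 = 0 :: ∅
LTS(Q): 4 reachable states
  q0 = rec X. a.(X + 0) + b.c.0 :: ··a··> q1, ··b··> q2
  q1 = (rec X. a.(X + 0) + b.c.0) + 0 :: ··a··> q1, ··b··> q2
  q2 = c.0 :: ··c··> q3
  q3 = 0 :: ∅
Partition-refinement fixed point:
  B0 = {p0, p1}
  B1 = {p2, q2}
  B2 = {p3, q3}
  B3 = {q0, q1}
p0 ∈ B0, q0 ∈ B3 → different blocks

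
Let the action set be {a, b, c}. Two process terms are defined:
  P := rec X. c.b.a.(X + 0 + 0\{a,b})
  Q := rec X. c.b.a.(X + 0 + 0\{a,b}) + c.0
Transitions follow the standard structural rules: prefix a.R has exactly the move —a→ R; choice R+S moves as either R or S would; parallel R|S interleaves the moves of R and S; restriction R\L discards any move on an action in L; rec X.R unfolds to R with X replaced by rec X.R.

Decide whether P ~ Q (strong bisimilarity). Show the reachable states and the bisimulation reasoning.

P ≁ Q

LTS(P): 4 reachable states
  u0 = rec X. c.b.a.(X + 0 + 0\{a,b}) → -c-> u1
  u1 = b.a.((rec X. c.b.a.(X + 0 + 0\{a,b})) + 0 + 0\{a,b}) → -b-> u2
  u2 = a.((rec X. c.b.a.(X + 0 + 0\{a,b})) + 0 + 0\{a,b}) → -a-> u3
  u3 = (rec X. c.b.a.(X + 0 + 0\{a,b})) + 0 + 0\{a,b} → -c-> u1
LTS(Q): 5 reachable states
  v0 = rec X. c.b.a.(X + 0 + 0\{a,b}) + c.0 → -c-> v1, -c-> v2
  v1 = 0 → deadlocked
  v2 = b.a.((rec X. c.b.a.(X + 0 + 0\{a,b}) + c.0) + 0 + 0\{a,b}) → -b-> v3
  v3 = a.((rec X. c.b.a.(X + 0 + 0\{a,b}) + c.0) + 0 + 0\{a,b}) → -a-> v4
  v4 = (rec X. c.b.a.(X + 0 + 0\{a,b}) + c.0) + 0 + 0\{a,b} → -c-> v1, -c-> v2
Partition-refinement fixed point:
  B0 = {u0, u3}
  B1 = {u1}
  B2 = {u2}
  B3 = {v0, v4}
  B4 = {v2}
  B5 = {v3}
  B6 = {v1}
u0 ∈ B0, v0 ∈ B3 → different blocks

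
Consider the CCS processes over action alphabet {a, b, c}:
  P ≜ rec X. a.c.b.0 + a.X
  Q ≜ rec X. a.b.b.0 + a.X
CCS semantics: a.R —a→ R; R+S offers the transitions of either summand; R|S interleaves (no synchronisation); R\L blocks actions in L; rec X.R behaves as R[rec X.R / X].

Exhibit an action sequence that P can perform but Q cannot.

P's transition system — 4 states:
  u0 = rec X. a.c.b.0 + a.X ⊢ ··a··> u0, ··a··> u1
  u1 = c.b.0 ⊢ ··c··> u2
  u2 = b.0 ⊢ ··b··> u3
  u3 = 0 ⊢ stopped
Q's transition system — 4 states:
  v0 = rec X. a.b.b.0 + a.X ⊢ ··a··> v0, ··a··> v1
  v1 = b.b.0 ⊢ ··b··> v2
  v2 = b.0 ⊢ ··b··> v3
  v3 = 0 ⊢ stopped
Executing ac from P (initial set {u0}):
  step 1 (a): {u0, u1}
  step 2 (c): {u2}
  ✓ P
Executing ac from Q (initial set {v0}):
  step 1 (a): {v0, v1}
  step 2 (c): ∅  — Q cannot continue

ac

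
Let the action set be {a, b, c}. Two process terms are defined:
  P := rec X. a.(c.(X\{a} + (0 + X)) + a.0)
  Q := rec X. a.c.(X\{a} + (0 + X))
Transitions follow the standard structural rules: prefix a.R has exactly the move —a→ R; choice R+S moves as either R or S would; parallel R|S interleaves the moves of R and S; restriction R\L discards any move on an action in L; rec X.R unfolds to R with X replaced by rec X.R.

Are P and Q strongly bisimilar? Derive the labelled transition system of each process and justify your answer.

P ≁ Q

P's transition system — 4 states:
  u0 = rec X. a.(c.(X\{a} + (0 + X)) + a.0) ⊢ -a-> u1
  u1 = c.((rec X. a.(c.(X\{a} + (0 + X)) + a.0))\{a} + (0 + (rec X. a.(c.(X\{a} + (0 + X)) + a.0)))) + a.0 ⊢ -a-> u2, -c-> u3
  u2 = 0 ⊢ deadlocked
  u3 = (rec X. a.(c.(X\{a} + (0 + X)) + a.0))\{a} + (0 + (rec X. a.(c.(X\{a} + (0 + X)) + a.0))) ⊢ -a-> u1
Q's transition system — 3 states:
  v0 = rec X. a.c.(X\{a} + (0 + X)) ⊢ -a-> v1
  v1 = c.((rec X. a.c.(X\{a} + (0 + X)))\{a} + (0 + (rec X. a.c.(X\{a} + (0 + X))))) ⊢ -c-> v2
  v2 = (rec X. a.c.(X\{a} + (0 + X)))\{a} + (0 + (rec X. a.c.(X\{a} + (0 + X)))) ⊢ -a-> v1
Partition-refinement fixed point:
  B0 = {u0, u3}
  B1 = {u1}
  B2 = {u2}
  B3 = {v0, v2}
  B4 = {v1}
u0 ∈ B0, v0 ∈ B3 → different blocks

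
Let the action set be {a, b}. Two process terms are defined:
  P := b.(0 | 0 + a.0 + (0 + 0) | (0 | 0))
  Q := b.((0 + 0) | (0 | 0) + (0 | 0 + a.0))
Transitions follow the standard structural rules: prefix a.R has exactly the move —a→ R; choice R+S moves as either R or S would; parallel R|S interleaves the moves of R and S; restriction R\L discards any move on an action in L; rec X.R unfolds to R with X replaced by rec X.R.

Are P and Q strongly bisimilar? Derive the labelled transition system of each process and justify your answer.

bisimilar

Reachable graph of P (3 states):
  u0 = b.(0 | 0 + a.0 + (0 + 0) | (0 | 0)) ⊢ --b--▸ u1
  u1 = 0 | 0 + a.0 + (0 + 0) | (0 | 0) ⊢ --a--▸ u2
  u2 = 0 ⊢ deadlocked
Reachable graph of Q (3 states):
  v0 = b.((0 + 0) | (0 | 0) + (0 | 0 + a.0)) ⊢ --b--▸ v1
  v1 = (0 + 0) | (0 | 0) + (0 | 0 + a.0) ⊢ --a--▸ v2
  v2 = 0 ⊢ deadlocked
Bisimilarity quotient blocks:
  B0 = {u0, v0}
  B1 = {u1, v1}
  B2 = {u2, v2}
u0 ∈ B0, v0 ∈ B0 → same block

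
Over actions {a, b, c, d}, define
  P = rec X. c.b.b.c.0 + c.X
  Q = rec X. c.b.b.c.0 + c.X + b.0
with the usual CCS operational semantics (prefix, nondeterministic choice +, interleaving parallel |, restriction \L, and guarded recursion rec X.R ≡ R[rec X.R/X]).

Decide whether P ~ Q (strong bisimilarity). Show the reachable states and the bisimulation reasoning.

LTS(P): 5 reachable states
  u0 = rec X. c.b.b.c.0 + c.X :: =c=> u0, =c=> u1
  u1 = b.b.c.0 :: =b=> u2
  u2 = b.c.0 :: =b=> u3
  u3 = c.0 :: =c=> u4
  u4 = 0 :: stopped
LTS(Q): 5 reachable states
  v0 = rec X. c.b.b.c.0 + c.X + b.0 :: =b=> v1, =c=> v0, =c=> v2
  v1 = 0 :: stopped
  v2 = b.b.c.0 :: =b=> v3
  v3 = b.c.0 :: =b=> v4
  v4 = c.0 :: =c=> v1
Bisimilarity quotient blocks:
  B0 = {u0}
  B1 = {u1, v2}
  B2 = {u2, v3}
  B3 = {u3, v4}
  B4 = {u4, v1}
  B5 = {v0}
u0 ∈ B0, v0 ∈ B5 → different blocks

P ≁ Q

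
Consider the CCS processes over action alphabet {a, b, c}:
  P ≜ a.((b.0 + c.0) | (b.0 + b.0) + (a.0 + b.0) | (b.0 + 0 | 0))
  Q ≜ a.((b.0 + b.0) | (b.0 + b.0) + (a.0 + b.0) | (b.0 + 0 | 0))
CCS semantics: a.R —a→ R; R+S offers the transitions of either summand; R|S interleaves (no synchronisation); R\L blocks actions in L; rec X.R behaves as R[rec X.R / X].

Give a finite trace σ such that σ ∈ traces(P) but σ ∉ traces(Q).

ac

Reachable graph of P (7 states):
  u0 = a.((b.0 + c.0) | (b.0 + b.0) + (a.0 + b.0) | (b.0 + 0 | 0)) has moves —a→ u1
  u1 = (b.0 + c.0) | (b.0 + b.0) + (a.0 + b.0) | (b.0 + 0 | 0) has moves —a→ u2, —b→ u2, —b→ u3, —b→ u4, —b→ u5, —c→ u5
  u2 = 0 | (b.0 + 0 | 0) has moves —b→ u6
  u3 = (a.0 + b.0) | 0 has moves —a→ u6, —b→ u6
  u4 = (b.0 + c.0) | 0 has moves —b→ u6, —c→ u6
  u5 = 0 | (b.0 + b.0) has moves —b→ u6
  u6 = 0 | 0 has moves ·
Reachable graph of Q (7 states):
  v0 = a.((b.0 + b.0) | (b.0 + b.0) + (a.0 + b.0) | (b.0 + 0 | 0)) has moves —a→ v1
  v1 = (b.0 + b.0) | (b.0 + b.0) + (a.0 + b.0) | (b.0 + 0 | 0) has moves —a→ v2, —b→ v2, —b→ v3, —b→ v4, —b→ v5
  v2 = 0 | (b.0 + 0 | 0) has moves —b→ v6
  v3 = (a.0 + b.0) | 0 has moves —a→ v6, —b→ v6
  v4 = (b.0 + b.0) | 0 has moves —b→ v6
  v5 = 0 | (b.0 + b.0) has moves —b→ v6
  v6 = 0 | 0 has moves ·
Run σ = ⟨ac⟩ on P: start {u0}
  step 1 (a): {u1}
  step 2 (c): {u5}
  — P admits the full trace.
Run σ = ⟨ac⟩ on Q: start {v0}
  step 1 (a): {v1}
  step 2 (c): no successor for Q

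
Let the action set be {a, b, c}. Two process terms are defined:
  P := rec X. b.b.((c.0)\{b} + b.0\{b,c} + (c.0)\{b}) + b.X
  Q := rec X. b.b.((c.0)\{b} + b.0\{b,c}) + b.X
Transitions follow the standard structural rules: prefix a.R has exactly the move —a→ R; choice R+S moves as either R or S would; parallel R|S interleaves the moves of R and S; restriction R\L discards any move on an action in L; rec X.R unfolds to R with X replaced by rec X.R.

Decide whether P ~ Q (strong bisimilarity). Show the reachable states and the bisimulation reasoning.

YES

P's transition system — 5 states:
  u0 = rec X. b.b.((c.0)\{b} + b.0\{b,c} + (c.0)\{b}) + b.X :: --b--▸ u0, --b--▸ u1
  u1 = b.((c.0)\{b} + b.0\{b,c} + (c.0)\{b}) :: --b--▸ u2
  u2 = (c.0)\{b} + b.0\{b,c} + (c.0)\{b} :: --b--▸ u3, --c--▸ u4
  u3 = 0\{b,c} :: ·
  u4 = 0\{b} :: ·
Q's transition system — 5 states:
  v0 = rec X. b.b.((c.0)\{b} + b.0\{b,c}) + b.X :: --b--▸ v0, --b--▸ v1
  v1 = b.((c.0)\{b} + b.0\{b,c}) :: --b--▸ v2
  v2 = (c.0)\{b} + b.0\{b,c} :: --b--▸ v3, --c--▸ v4
  v3 = 0\{b,c} :: ·
  v4 = 0\{b} :: ·
Bisimilarity quotient blocks:
  B0 = {u0, v0}
  B1 = {u1, v1}
  B2 = {u2, v2}
  B3 = {u3, u4, v3, v4}
u0 ∈ B0, v0 ∈ B0 → same block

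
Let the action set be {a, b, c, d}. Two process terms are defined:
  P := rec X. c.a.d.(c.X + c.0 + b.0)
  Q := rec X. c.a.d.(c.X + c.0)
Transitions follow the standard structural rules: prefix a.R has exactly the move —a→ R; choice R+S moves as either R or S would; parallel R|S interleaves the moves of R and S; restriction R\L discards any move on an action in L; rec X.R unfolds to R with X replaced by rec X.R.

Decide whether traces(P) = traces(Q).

traces(P) ≠ traces(Q) — witness ⟨cadb⟩

P's transition system — 5 states:
  p0 = rec X. c.a.d.(c.X + c.0 + b.0) has moves —c→ p1
  p1 = a.d.(c.(rec X. c.a.d.(c.X + c.0 + b.0)) + c.0 + b.0) has moves —a→ p2
  p2 = d.(c.(rec X. c.a.d.(c.X + c.0 + b.0)) + c.0 + b.0) has moves —d→ p3
  p3 = c.(rec X. c.a.d.(c.X + c.0 + b.0)) + c.0 + b.0 has moves —b→ p4, —c→ p0, —c→ p4
  p4 = 0 has moves ·
Q's transition system — 5 states:
  q0 = rec X. c.a.d.(c.X + c.0) has moves —c→ q1
  q1 = a.d.(c.(rec X. c.a.d.(c.X + c.0)) + c.0) has moves —a→ q2
  q2 = d.(c.(rec X. c.a.d.(c.X + c.0)) + c.0) has moves —d→ q3
  q3 = c.(rec X. c.a.d.(c.X + c.0)) + c.0 has moves —c→ q0, —c→ q4
  q4 = 0 has moves ·
Executing cadb from P (initial set {p0}):
  step 1 (c): {p1}
  step 2 (a): {p2}
  step 3 (d): {p3}
  step 4 (b): {p4}
  P completes σ.
Executing cadb from Q (initial set {q0}):
  step 1 (c): {q1}
  step 2 (a): {q2}
  step 3 (d): {q3}
  step 4 (b): ∅  — Q cannot continue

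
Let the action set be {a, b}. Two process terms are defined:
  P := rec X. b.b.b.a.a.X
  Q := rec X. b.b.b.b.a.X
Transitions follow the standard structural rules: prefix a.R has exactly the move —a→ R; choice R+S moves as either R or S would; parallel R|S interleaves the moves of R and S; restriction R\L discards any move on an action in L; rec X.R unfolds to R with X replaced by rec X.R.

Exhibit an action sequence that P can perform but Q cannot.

P's transition system — 5 states:
  u0 = rec X. b.b.b.a.a.X | ··b··> u1
  u1 = b.b.a.a.(rec X. b.b.b.a.a.X) | ··b··> u2
  u2 = b.a.a.(rec X. b.b.b.a.a.X) | ··b··> u3
  u3 = a.a.(rec X. b.b.b.a.a.X) | ··a··> u4
  u4 = a.(rec X. b.b.b.a.a.X) | ··a··> u0
Q's transition system — 5 states:
  v0 = rec X. b.b.b.b.a.X | ··b··> v1
  v1 = b.b.b.a.(rec X. b.b.b.b.a.X) | ··b··> v2
  v2 = b.b.a.(rec X. b.b.b.b.a.X) | ··b··> v3
  v3 = b.a.(rec X. b.b.b.b.a.X) | ··b··> v4
  v4 = a.(rec X. b.b.b.b.a.X) | ··a··> v0
Run σ = ⟨bbba⟩ on P: start {u0}
  [1] b ⇒ {u1}
  [2] b ⇒ {u2}
  [3] b ⇒ {u3}
  [4] a ⇒ {u4}
  ✓ P
Run σ = ⟨bbba⟩ on Q: start {v0}
  [1] b ⇒ {v1}
  [2] b ⇒ {v2}
  [3] b ⇒ {v3}
  [4] a ⇒ no successor for Q

bbba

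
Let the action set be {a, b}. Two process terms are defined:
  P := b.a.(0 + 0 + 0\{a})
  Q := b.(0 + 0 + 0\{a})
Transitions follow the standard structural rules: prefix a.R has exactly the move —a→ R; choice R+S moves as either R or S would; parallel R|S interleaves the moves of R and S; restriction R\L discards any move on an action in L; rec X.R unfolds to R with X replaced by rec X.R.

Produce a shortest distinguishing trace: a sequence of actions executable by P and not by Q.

LTS(P): 3 reachable states
  s0 = b.a.(0 + 0 + 0\{a}) | =b=> s1
  s1 = a.(0 + 0 + 0\{a}) | =a=> s2
  s2 = 0 + 0 + 0\{a} | (no moves)
LTS(Q): 2 reachable states
  t0 = b.(0 + 0 + 0\{a}) | =b=> t1
  t1 = 0 + 0 + 0\{a} | (no moves)
Trace ⟨ba⟩ through P, begin at {s0}:
  [1] b ⇒ {s1}
  [2] a ⇒ {s2}
  P completes σ.
Trace ⟨ba⟩ through Q, begin at {t0}:
  [1] b ⇒ {t1}
  [2] a ⇒ ∅ (Q stuck)

ba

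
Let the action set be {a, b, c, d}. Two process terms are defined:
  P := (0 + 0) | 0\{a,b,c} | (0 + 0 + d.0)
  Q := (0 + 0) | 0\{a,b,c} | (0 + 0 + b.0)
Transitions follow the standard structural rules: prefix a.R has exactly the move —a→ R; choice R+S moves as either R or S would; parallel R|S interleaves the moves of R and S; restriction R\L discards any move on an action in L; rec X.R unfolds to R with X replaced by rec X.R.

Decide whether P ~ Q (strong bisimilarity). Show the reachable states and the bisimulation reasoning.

P ≁ Q

P's transition system — 2 states:
  s0 = (0 + 0) | 0\{a,b,c} | (0 + 0 + d.0) :: =d=> s1
  s1 = (0 + 0) | 0\{a,b,c} | 0 :: stopped
Q's transition system — 2 states:
  t0 = (0 + 0) | 0\{a,b,c} | (0 + 0 + b.0) :: =b=> t1
  t1 = (0 + 0) | 0\{a,b,c} | 0 :: stopped
Partition-refinement fixed point:
  B0 = {s0}
  B1 = {s1, t1}
  B2 = {t0}
s0 ∈ B0, t0 ∈ B2 → different blocks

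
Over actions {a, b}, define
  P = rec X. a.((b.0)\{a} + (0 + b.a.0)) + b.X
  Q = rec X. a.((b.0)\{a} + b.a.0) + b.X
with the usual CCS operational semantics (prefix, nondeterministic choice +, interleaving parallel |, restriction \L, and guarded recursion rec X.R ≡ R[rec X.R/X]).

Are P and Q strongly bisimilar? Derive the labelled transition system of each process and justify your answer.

P ~ Q

LTS(P): 5 reachable states
  m0 = rec X. a.((b.0)\{a} + (0 + b.a.0)) + b.X ⊢ ··a··> m1, ··b··> m0
  m1 = (b.0)\{a} + (0 + b.a.0) ⊢ ··b··> m2, ··b··> m3
  m2 = 0\{a} ⊢ stopped
  m3 = a.0 ⊢ ··a··> m4
  m4 = 0 ⊢ stopped
LTS(Q): 5 reachable states
  n0 = rec X. a.((b.0)\{a} + b.a.0) + b.X ⊢ ··a··> n1, ··b··> n0
  n1 = (b.0)\{a} + b.a.0 ⊢ ··b··> n2, ··b··> n3
  n2 = 0\{a} ⊢ stopped
  n3 = a.0 ⊢ ··a··> n4
  n4 = 0 ⊢ stopped
Partition-refinement fixed point:
  B0 = {m0, n0}
  B1 = {m1, n1}
  B2 = {m2, m4, n2, n4}
  B3 = {m3, n3}
m0 ∈ B0, n0 ∈ B0 → same block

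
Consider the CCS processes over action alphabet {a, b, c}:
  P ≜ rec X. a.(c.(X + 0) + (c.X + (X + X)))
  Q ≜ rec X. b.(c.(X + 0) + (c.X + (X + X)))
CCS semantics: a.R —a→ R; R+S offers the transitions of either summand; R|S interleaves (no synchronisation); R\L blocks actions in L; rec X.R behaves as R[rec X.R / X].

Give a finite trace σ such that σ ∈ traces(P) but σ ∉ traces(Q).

P's transition system — 3 states:
  u0 = rec X. a.(c.(X + 0) + (c.X + (X + X))) :: =a=> u1
  u1 = c.((rec X. a.(c.(X + 0) + (c.X + (X + X)))) + 0) + (c.(rec X. a.(c.(X + 0) + (c.X + (X + X)))) + ((rec X. a.(c.(X + 0) + (c.X + (X + X)))) + (rec X. a.(c.(X + 0) + (c.X + (X + X)))))) :: =a=> u1, =c=> u0, =c=> u2
  u2 = (rec X. a.(c.(X + 0) + (c.X + (X + X)))) + 0 :: =a=> u1
Q's transition system — 3 states:
  v0 = rec X. b.(c.(X + 0) + (c.X + (X + X))) :: =b=> v1
  v1 = c.((rec X. b.(c.(X + 0) + (c.X + (X + X)))) + 0) + (c.(rec X. b.(c.(X + 0) + (c.X + (X + X)))) + ((rec X. b.(c.(X + 0) + (c.X + (X + X)))) + (rec X. b.(c.(X + 0) + (c.X + (X + X)))))) :: =b=> v1, =c=> v0, =c=> v2
  v2 = (rec X. b.(c.(X + 0) + (c.X + (X + X)))) + 0 :: =b=> v1
Executing a from P (initial set {u0}):
  step 1 (a): {u1}
  ✓ P
Executing a from Q (initial set {v0}):
  step 1 (a): ∅ (Q stuck)

a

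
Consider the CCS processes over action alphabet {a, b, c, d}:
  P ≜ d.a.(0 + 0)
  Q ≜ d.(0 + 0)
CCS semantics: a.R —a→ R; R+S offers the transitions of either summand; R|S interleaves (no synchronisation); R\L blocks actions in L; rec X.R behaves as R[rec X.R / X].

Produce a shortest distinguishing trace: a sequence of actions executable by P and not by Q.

da

LTS(P): 3 reachable states
  p0 = d.a.(0 + 0) has moves --d--▸ p1
  p1 = a.(0 + 0) has moves --a--▸ p2
  p2 = 0 + 0 has moves deadlocked
LTS(Q): 2 reachable states
  q0 = d.(0 + 0) has moves --d--▸ q1
  q1 = 0 + 0 has moves deadlocked
Run σ = ⟨da⟩ on P: start {p0}
  step 1 (d): {p1}
  step 2 (a): {p2}
  ✓ P
Run σ = ⟨da⟩ on Q: start {q0}
  step 1 (d): {q1}
  step 2 (a): no successor for Q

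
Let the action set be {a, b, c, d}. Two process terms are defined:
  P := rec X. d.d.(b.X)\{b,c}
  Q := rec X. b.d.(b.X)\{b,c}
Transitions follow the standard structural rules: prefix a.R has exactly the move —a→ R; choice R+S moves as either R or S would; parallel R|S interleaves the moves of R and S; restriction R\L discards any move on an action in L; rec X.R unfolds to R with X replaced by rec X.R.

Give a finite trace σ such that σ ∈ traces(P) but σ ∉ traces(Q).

d

Reachable graph of P (3 states):
  m0 = rec X. d.d.(b.X)\{b,c} ⊢ -d-> m1
  m1 = d.(b.(rec X. d.d.(b.X)\{b,c}))\{b,c} ⊢ -d-> m2
  m2 = (b.(rec X. d.d.(b.X)\{b,c}))\{b,c} ⊢ stopped
Reachable graph of Q (3 states):
  n0 = rec X. b.d.(b.X)\{b,c} ⊢ -b-> n1
  n1 = d.(b.(rec X. b.d.(b.X)\{b,c}))\{b,c} ⊢ -d-> n2
  n2 = (b.(rec X. b.d.(b.X)\{b,c}))\{b,c} ⊢ stopped
Run σ = ⟨d⟩ on P: start {m0}
  [1] d ⇒ {m1}
  P completes σ.
Run σ = ⟨d⟩ on Q: start {n0}
  [1] d ⇒ ∅ (Q stuck)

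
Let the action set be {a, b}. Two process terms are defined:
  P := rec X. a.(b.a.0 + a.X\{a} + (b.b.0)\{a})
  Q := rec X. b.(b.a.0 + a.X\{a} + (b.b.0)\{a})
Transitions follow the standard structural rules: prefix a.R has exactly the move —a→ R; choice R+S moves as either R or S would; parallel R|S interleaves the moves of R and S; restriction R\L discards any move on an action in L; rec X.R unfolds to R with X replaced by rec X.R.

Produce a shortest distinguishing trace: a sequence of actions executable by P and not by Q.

a

P's transition system — 7 states:
  m0 = rec X. a.(b.a.0 + a.X\{a} + (b.b.0)\{a}) has moves =a=> m1
  m1 = b.a.0 + a.(rec X. a.(b.a.0 + a.X\{a} + (b.b.0)\{a}))\{a} + (b.b.0)\{a} has moves =a=> m2, =b=> m3, =b=> m4
  m2 = (rec X. a.(b.a.0 + a.X\{a} + (b.b.0)\{a}))\{a} has moves ∅
  m3 = (b.0)\{a} has moves =b=> m5
  m4 = a.0 has moves =a=> m6
  m5 = 0\{a} has moves ∅
  m6 = 0 has moves ∅
Q's transition system — 11 states:
  n0 = rec X. b.(b.a.0 + a.X\{a} + (b.b.0)\{a}) has moves =b=> n1
  n1 = b.a.0 + a.(rec X. b.(b.a.0 + a.X\{a} + (b.b.0)\{a}))\{a} + (b.b.0)\{a} has moves =a=> n2, =b=> n3, =b=> n4
  n2 = (rec X. b.(b.a.0 + a.X\{a} + (b.b.0)\{a}))\{a} has moves =b=> n5
  n3 = (b.0)\{a} has moves =b=> n6
  n4 = a.0 has moves =a=> n7
  n5 = (b.a.0 + a.(rec X. b.(b.a.0 + a.X\{a} + (b.b.0)\{a}))\{a} + (b.b.0)\{a})\{a} has moves =b=> n8, =b=> n9
  n6 = 0\{a} has moves ∅
  n7 = 0 has moves ∅
  n8 = (a.0)\{a} has moves ∅
  n9 = (b.0)\{a}\{a} has moves =b=> n10
  n10 = 0\{a}\{a} has moves ∅
Run σ = ⟨a⟩ on P: start {m0}
  after a @ step 1: {m1}
  P completes σ.
Run σ = ⟨a⟩ on Q: start {n0}
  after a @ step 1: ∅  — Q cannot continue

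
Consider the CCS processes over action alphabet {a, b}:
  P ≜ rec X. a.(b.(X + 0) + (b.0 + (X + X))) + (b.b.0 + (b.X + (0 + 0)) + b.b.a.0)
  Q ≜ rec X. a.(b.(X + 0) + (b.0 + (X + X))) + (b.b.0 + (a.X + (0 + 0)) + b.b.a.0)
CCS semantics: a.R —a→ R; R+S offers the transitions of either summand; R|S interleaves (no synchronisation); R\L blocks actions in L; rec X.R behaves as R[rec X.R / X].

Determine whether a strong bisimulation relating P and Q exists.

Reachable graph of P (7 states):
  m0 = rec X. a.(b.(X + 0) + (b.0 + (X + X))) + (b.b.0 + (b.X + (0 + 0)) + b.b.a.0) has moves —a→ m1, —b→ m0, —b→ m2, —b→ m3
  m1 = b.((rec X. a.(b.(X + 0) + (b.0 + (X + X))) + (b.b.0 + (b.X + (0 + 0)) + b.b.a.0)) + 0) + (b.0 + ((rec X. a.(b.(X + 0) + (b.0 + (X + X))) + (b.b.0 + (b.X + (0 + 0)) + b.b.a.0)) + (rec X. a.(b.(X + 0) + (b.0 + (X + X))) + (b.b.0 + (b.X + (0 + 0)) + b.b.a.0)))) has moves —a→ m1, —b→ m0, —b→ m2, —b→ m3, —b→ m4, —b→ m5
  m2 = b.0 has moves —b→ m5
  m3 = b.a.0 has moves —b→ m6
  m4 = (rec X. a.(b.(X + 0) + (b.0 + (X + X))) + (b.b.0 + (b.X + (0 + 0)) + b.b.a.0)) + 0 has moves —a→ m1, —b→ m0, —b→ m2, —b→ m3
  m5 = 0 has moves stopped
  m6 = a.0 has moves —a→ m5
Reachable graph of Q (7 states):
  n0 = rec X. a.(b.(X + 0) + (b.0 + (X + X))) + (b.b.0 + (a.X + (0 + 0)) + b.b.a.0) has moves —a→ n0, —a→ n1, —b→ n2, —b→ n3
  n1 = b.((rec X. a.(b.(X + 0) + (b.0 + (X + X))) + (b.b.0 + (a.X + (0 + 0)) + b.b.a.0)) + 0) + (b.0 + ((rec X. a.(b.(X + 0) + (b.0 + (X + X))) + (b.b.0 + (a.X + (0 + 0)) + b.b.a.0)) + (rec X. a.(b.(X + 0) + (b.0 + (X + X))) + (b.b.0 + (a.X + (0 + 0)) + b.b.a.0)))) has moves —a→ n0, —a→ n1, —b→ n2, —b→ n3, —b→ n4, —b→ n5
  n2 = b.0 has moves —b→ n5
  n3 = b.a.0 has moves —b→ n6
  n4 = (rec X. a.(b.(X + 0) + (b.0 + (X + X))) + (b.b.0 + (a.X + (0 + 0)) + b.b.a.0)) + 0 has moves —a→ n0, —a→ n1, —b→ n2, —b→ n3
  n5 = 0 has moves stopped
  n6 = a.0 has moves —a→ n5
Bisimilarity quotient blocks:
  B0 = {m0, m4}
  B1 = {m1}
  B2 = {m3, n3}
  B3 = {m6, n6}
  B4 = {m5, n5}
  B5 = {m2, n2}
  B6 = {n0, n4}
  B7 = {n1}
m0 ∈ B0, n0 ∈ B6 → different blocks

P ≁ Q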